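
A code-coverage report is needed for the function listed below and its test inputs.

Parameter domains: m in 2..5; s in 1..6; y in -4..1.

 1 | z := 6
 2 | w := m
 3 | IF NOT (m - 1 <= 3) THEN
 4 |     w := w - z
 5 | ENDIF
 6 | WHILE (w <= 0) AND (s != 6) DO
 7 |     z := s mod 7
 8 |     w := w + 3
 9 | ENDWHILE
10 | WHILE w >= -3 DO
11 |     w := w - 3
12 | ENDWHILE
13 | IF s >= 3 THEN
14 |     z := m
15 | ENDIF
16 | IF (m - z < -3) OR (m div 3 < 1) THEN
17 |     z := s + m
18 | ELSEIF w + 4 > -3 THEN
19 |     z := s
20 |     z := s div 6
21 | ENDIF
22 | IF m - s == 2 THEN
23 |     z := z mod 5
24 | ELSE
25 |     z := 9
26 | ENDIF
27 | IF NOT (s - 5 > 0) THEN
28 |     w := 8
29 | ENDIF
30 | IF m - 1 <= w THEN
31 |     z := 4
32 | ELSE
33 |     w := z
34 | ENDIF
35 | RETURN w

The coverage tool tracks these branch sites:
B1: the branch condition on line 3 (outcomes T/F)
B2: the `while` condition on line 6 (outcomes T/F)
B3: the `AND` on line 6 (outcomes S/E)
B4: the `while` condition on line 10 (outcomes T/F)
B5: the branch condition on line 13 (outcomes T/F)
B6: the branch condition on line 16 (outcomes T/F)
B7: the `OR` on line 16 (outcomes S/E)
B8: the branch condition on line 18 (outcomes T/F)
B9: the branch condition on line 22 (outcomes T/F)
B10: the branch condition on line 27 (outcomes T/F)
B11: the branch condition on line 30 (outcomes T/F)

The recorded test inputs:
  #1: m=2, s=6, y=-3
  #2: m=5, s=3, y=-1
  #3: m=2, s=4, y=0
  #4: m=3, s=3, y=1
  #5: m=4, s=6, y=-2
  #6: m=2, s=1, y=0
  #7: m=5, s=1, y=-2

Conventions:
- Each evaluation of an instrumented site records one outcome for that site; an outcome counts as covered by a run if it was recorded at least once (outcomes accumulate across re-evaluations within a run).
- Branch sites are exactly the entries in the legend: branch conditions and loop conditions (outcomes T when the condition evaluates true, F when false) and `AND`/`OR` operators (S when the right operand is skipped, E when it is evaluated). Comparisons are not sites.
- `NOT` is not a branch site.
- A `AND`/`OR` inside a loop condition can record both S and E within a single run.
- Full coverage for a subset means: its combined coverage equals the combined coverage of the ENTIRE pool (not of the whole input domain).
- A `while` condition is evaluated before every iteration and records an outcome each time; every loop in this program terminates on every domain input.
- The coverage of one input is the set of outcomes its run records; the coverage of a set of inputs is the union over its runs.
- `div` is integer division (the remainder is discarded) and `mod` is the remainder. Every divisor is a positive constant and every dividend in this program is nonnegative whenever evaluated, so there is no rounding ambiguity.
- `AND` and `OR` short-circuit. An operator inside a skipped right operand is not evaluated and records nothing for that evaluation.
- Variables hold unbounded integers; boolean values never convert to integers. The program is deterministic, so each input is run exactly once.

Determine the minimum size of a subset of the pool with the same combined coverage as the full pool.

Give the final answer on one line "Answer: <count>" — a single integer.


test 1 (m=2, s=6, y=-3) fires B1->F, B3->S, B2->F, B4->T, B4->T, B4->F, B5->T, B7->E, B6->T, B9->F, B10->F, B11->F; hits B1=F, B2=F, B3=S, B4=T, B4=F, B5=T, B6=T, B7=E, B9=F, B10=F, B11=F
test 2 (m=5, s=3, y=-1) fires B1->T, B3->E, B2->T, B3->S, B2->F, B4->T, B4->T, B4->F, B5->T, B7->E, B6->F, B8->T, B9->T, B10->T, ...; hits B1=T, B2=T, B2=F, B3=S, B3=E, B4=T, B4=F, B5=T, B6=F, B7=E, B8=T, B9=T, B10=T, B11=T
test 3 (m=2, s=4, y=0) fires B1->F, B3->S, B2->F, B4->T, B4->T, B4->F, B5->T, B7->E, B6->T, B9->F, B10->T, B11->T; hits B1=F, B2=F, B3=S, B4=T, B4=F, B5=T, B6=T, B7=E, B9=F, B10=T, B11=T
test 4 (m=3, s=3, y=1) fires B1->F, B3->S, B2->F, B4->T, B4->T, B4->T, B4->F, B5->T, B7->E, B6->F, B8->T, B9->F, B10->T, B11->T; hits B1=F, B2=F, B3=S, B4=T, B4=F, B5=T, B6=F, B7=E, B8=T, B9=F, B10=T, B11=T
test 5 (m=4, s=6, y=-2) fires B1->F, B3->S, B2->F, B4->T, B4->T, B4->T, B4->F, B5->T, B7->E, B6->F, B8->T, B9->F, B10->F, B11->F; hits B1=F, B2=F, B3=S, B4=T, B4=F, B5=T, B6=F, B7=E, B8=T, B9=F, B10=F, B11=F
test 6 (m=2, s=1, y=0) fires B1->F, B3->S, B2->F, B4->T, B4->T, B4->F, B5->F, B7->S, B6->T, B9->F, B10->T, B11->T; hits B1=F, B2=F, B3=S, B4=T, B4=F, B5=F, B6=T, B7=S, B9=F, B10=T, B11=T
test 7 (m=5, s=1, y=-2) fires B1->T, B3->E, B2->T, B3->S, B2->F, B4->T, B4->T, B4->F, B5->F, B7->E, B6->F, B8->T, B9->F, B10->T, ...; hits B1=T, B2=T, B2=F, B3=S, B3=E, B4=T, B4=F, B5=F, B6=F, B7=E, B8=T, B9=F, B10=T, B11=T
the full pool covers 21 outcomes: B1=T, B1=F, B2=T, B2=F, B3=S, B3=E, B4=T, B4=F, B5=T, B5=F, B6=T, B6=F, B7=S, B7=E, B8=T, B9=T, B9=F, B10=T, B10=F, B11=T, B11=F
checked all size-1 subsets: none covers 21 outcomes (max 14/21)
checked all size-2 subsets: none covers 21 outcomes (max 19/21)
size 3: inputs {1, 2, 6} cover all 21 outcomes, and no lexicographically smaller subset of this size does
Answer: 3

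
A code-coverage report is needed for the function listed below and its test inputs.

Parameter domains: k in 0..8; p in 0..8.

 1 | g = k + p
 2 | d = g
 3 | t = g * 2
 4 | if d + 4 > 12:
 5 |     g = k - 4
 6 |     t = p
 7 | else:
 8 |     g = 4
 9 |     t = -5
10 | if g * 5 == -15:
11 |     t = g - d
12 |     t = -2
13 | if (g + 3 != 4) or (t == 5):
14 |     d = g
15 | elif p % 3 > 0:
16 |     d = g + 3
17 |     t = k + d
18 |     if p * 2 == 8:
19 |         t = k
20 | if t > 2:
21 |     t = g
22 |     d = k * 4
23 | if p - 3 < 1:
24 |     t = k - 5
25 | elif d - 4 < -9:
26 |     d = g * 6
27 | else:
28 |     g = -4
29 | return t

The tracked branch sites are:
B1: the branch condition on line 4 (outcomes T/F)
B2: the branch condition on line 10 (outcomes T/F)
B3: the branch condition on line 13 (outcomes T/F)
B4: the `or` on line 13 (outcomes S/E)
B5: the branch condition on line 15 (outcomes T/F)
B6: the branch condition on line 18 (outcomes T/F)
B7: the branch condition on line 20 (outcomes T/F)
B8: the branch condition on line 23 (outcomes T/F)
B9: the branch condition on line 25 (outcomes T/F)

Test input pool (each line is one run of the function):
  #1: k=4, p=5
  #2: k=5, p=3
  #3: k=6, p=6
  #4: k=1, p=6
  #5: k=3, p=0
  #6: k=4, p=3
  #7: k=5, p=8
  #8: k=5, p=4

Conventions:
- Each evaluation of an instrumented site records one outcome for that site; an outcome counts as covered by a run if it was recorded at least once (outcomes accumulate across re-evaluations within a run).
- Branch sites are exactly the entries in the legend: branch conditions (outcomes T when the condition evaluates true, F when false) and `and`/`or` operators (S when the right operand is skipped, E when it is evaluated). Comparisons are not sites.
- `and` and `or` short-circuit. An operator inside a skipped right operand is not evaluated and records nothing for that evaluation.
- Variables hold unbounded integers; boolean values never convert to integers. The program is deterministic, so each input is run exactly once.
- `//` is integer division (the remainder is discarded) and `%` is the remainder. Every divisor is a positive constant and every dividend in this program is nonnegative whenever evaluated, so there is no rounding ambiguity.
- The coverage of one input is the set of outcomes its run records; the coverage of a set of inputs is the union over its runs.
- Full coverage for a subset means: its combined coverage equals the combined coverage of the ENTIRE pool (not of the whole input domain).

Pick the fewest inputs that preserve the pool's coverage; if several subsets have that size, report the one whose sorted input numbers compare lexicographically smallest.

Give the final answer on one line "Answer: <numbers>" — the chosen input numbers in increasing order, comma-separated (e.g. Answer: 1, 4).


input #1 (k=4, p=5): events B1->T, B2->F, B4->S, B3->T, B7->T, B8->F, B9->F; covers B1=T, B2=F, B3=T, B4=S, B7=T, B8=F, B9=F
input #2 (k=5, p=3): events B1->F, B2->F, B4->S, B3->T, B7->F, B8->T; covers B1=F, B2=F, B3=T, B4=S, B7=F, B8=T
input #3 (k=6, p=6): events B1->T, B2->F, B4->S, B3->T, B7->T, B8->F, B9->F; covers B1=T, B2=F, B3=T, B4=S, B7=T, B8=F, B9=F
input #4 (k=1, p=6): events B1->F, B2->F, B4->S, B3->T, B7->F, B8->F, B9->F; covers B1=F, B2=F, B3=T, B4=S, B7=F, B8=F, B9=F
input #5 (k=3, p=0): events B1->F, B2->F, B4->S, B3->T, B7->F, B8->T; covers B1=F, B2=F, B3=T, B4=S, B7=F, B8=T
input #6 (k=4, p=3): events B1->F, B2->F, B4->S, B3->T, B7->F, B8->T; covers B1=F, B2=F, B3=T, B4=S, B7=F, B8=T
input #7 (k=5, p=8): events B1->T, B2->F, B4->E, B3->F, B5->T, B6->F, B7->T, B8->F, B9->F; covers B1=T, B2=F, B3=F, B4=E, B5=T, B6=F, B7=T, B8=F, B9=F
input #8 (k=5, p=4): events B1->T, B2->F, B4->E, B3->F, B5->T, B6->T, B7->T, B8->F, B9->F; covers B1=T, B2=F, B3=F, B4=E, B5=T, B6=T, B7=T, B8=F, B9=F
the full pool covers 15 outcomes: B1=T, B1=F, B2=F, B3=T, B3=F, B4=S, B4=E, B5=T, B6=T, B6=F, B7=T, B7=F, B8=T, B8=F, B9=F
no size-1 subset reaches all 15 outcomes (best union: 9/15)
no size-2 subset reaches all 15 outcomes (best union: 14/15)
the canonical winner is {2, 7, 8}: size 3, full 15-outcome coverage, earliest index list among size-3 covers
Answer: 2, 7, 8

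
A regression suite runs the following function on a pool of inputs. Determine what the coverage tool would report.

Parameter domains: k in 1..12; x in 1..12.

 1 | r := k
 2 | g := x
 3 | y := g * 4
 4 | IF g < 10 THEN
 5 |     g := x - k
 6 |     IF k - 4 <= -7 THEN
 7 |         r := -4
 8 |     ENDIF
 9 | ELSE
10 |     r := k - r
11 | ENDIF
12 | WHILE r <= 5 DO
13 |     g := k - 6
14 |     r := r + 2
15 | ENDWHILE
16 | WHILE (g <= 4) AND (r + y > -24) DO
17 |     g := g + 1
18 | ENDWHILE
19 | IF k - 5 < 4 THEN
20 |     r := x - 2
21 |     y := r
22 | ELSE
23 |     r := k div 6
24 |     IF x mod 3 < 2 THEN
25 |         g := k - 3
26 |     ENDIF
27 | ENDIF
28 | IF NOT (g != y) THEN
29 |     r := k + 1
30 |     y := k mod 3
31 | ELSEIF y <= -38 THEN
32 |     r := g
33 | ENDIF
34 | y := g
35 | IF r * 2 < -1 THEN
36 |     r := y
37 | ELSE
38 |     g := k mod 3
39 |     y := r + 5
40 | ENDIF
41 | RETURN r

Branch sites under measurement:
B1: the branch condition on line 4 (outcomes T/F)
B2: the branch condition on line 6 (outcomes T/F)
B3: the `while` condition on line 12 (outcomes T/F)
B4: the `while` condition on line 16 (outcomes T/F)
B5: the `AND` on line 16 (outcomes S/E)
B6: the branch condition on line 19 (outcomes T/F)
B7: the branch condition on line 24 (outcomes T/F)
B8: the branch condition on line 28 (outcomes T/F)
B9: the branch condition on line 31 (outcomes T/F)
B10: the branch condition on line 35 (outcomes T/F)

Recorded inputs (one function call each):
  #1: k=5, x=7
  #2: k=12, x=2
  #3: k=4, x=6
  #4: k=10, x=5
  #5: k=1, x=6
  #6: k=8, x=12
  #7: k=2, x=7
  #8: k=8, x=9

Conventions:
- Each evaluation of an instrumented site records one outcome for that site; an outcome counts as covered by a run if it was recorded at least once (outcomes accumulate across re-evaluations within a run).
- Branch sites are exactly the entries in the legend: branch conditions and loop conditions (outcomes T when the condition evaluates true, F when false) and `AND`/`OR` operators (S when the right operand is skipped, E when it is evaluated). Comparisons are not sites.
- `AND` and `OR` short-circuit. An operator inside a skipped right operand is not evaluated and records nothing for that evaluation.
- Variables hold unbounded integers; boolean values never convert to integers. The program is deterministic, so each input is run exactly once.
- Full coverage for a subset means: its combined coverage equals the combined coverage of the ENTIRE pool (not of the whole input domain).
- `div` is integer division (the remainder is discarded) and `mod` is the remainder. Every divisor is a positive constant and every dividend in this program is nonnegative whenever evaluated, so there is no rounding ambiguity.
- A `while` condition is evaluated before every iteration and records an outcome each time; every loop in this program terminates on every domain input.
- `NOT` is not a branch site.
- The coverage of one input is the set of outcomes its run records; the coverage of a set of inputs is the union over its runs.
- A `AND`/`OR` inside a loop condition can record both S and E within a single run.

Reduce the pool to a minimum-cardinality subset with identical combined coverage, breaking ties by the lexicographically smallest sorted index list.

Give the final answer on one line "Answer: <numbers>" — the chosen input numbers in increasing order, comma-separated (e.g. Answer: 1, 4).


#1 (k=5, x=7) -> covered: B1=T, B2=F, B3=T, B3=F, B4=T, B4=F, B5=S, B5=E, B6=T, B8=T, B10=F
#2 (k=12, x=2) -> covered: B1=T, B2=F, B3=F, B4=T, B4=F, B5=S, B5=E, B6=F, B7=F, B8=F, B9=F, B10=F
#3 (k=4, x=6) -> covered: B1=T, B2=F, B3=T, B3=F, B4=T, B4=F, B5=S, B5=E, B6=T, B8=F, B9=F, B10=F
#4 (k=10, x=5) -> covered: B1=T, B2=F, B3=F, B4=T, B4=F, B5=S, B5=E, B6=F, B7=F, B8=F, B9=F, B10=F
#5 (k=1, x=6) -> covered: B1=T, B2=F, B3=T, B3=F, B4=T, B4=F, B5=S, B5=E, B6=T, B8=F, B9=F, B10=F
#6 (k=8, x=12) -> covered: B1=F, B3=T, B3=F, B4=T, B4=F, B5=S, B5=E, B6=T, B8=F, B9=F, B10=F
#7 (k=2, x=7) -> covered: B1=T, B2=F, B3=T, B3=F, B4=T, B4=F, B5=S, B5=E, B6=T, B8=T, B10=F
#8 (k=8, x=9) -> covered: B1=T, B2=F, B3=F, B4=T, B4=F, B5=S, B5=E, B6=T, B8=F, B9=F, B10=F
union over all inputs: B1=T, B1=F, B2=F, B3=T, B3=F, B4=T, B4=F, B5=S, B5=E, B6=T, B6=F, B7=F, B8=T, B8=F, B9=F, B10=F (16 outcomes)
checked all size-1 subsets: none covers 16 outcomes (max 12/16)
checked all size-2 subsets: none covers 16 outcomes (max 15/16)
size 3: inputs {1, 2, 6} cover all 16 outcomes, and no lexicographically smaller subset of this size does
Answer: 1, 2, 6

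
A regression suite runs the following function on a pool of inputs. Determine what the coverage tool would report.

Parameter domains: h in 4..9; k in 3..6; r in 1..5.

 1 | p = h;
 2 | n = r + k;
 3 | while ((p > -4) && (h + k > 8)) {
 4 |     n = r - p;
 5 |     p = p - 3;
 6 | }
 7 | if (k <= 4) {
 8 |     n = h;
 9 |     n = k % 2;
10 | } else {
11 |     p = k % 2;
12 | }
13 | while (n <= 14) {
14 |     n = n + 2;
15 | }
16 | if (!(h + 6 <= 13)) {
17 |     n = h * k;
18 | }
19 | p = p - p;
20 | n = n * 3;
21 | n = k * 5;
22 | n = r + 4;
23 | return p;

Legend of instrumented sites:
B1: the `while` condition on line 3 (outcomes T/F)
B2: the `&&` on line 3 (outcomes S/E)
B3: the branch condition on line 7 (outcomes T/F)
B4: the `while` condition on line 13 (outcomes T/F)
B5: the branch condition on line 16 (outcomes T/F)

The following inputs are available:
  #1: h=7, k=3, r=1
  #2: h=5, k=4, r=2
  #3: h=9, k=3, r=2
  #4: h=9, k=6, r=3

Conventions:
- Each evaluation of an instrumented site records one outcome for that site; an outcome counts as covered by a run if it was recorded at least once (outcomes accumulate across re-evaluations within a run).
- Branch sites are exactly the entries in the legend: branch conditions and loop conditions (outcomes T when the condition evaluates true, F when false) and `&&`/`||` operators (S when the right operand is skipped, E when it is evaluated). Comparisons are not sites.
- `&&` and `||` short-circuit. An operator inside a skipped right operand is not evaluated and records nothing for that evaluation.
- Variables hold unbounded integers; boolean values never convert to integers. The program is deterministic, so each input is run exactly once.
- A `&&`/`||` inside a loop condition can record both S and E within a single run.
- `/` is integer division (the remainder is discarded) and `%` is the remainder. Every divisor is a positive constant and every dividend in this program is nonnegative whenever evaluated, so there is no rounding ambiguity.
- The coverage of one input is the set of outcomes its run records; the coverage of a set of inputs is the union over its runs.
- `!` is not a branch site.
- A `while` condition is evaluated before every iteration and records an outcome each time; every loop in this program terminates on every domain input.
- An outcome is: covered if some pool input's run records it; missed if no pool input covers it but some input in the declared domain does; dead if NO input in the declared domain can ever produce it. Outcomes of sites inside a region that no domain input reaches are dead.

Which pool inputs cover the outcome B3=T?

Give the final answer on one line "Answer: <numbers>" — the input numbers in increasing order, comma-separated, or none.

input #1 (h=7, k=3, r=1): produces B3=T
input #2 (h=5, k=4, r=2): produces B3=T
input #3 (h=9, k=3, r=2): produces B3=T
input #4 (h=9, k=6, r=3): does not produce B3=T

Answer: 1, 2, 3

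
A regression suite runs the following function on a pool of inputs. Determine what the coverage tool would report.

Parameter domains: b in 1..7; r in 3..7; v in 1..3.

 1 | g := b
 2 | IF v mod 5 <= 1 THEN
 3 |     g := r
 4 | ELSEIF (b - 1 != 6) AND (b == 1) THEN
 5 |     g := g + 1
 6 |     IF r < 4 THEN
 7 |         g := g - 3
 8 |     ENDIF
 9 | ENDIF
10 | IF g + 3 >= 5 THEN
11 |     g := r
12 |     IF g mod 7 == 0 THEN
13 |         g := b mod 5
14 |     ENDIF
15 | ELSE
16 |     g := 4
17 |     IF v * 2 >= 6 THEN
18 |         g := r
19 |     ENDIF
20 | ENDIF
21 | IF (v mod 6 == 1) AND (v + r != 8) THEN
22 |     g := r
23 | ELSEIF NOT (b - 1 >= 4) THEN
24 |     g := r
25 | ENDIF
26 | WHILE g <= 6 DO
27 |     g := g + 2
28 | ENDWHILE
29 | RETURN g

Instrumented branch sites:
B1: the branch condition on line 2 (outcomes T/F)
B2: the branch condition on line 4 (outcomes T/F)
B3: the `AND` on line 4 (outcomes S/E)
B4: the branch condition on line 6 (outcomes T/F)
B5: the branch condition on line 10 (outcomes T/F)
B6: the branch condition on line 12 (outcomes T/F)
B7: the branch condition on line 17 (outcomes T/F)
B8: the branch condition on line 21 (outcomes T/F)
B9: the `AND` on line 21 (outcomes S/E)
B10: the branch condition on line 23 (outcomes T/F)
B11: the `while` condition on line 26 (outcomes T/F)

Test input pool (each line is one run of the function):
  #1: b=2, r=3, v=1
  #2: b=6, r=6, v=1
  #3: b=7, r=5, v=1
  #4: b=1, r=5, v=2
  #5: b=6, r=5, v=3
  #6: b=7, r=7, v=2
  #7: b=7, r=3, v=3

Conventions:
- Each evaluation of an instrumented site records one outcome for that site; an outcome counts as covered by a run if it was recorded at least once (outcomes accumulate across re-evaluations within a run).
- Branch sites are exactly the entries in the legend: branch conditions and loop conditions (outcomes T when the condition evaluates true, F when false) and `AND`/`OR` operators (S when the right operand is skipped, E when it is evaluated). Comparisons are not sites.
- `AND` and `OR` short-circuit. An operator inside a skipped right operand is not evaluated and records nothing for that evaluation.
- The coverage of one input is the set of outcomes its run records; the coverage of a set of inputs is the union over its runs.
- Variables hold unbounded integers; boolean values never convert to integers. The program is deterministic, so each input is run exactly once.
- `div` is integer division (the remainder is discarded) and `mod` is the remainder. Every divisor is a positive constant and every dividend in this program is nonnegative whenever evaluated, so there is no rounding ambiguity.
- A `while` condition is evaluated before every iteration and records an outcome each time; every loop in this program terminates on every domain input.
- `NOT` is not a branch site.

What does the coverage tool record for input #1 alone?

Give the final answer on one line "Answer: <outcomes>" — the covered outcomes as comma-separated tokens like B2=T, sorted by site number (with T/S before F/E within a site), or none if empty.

Tracing the run of input #1 (b=2, r=3, v=1):
  B1->T, B5->T, B6->F, B9->E, B8->T, B11->T, B11->T, B11->F
deduplicating events, the covered set is: B1=T, B5=T, B6=F, B8=T, B9=E, B11=T, B11=F

Answer: B1=T, B5=T, B6=F, B8=T, B9=E, B11=T, B11=F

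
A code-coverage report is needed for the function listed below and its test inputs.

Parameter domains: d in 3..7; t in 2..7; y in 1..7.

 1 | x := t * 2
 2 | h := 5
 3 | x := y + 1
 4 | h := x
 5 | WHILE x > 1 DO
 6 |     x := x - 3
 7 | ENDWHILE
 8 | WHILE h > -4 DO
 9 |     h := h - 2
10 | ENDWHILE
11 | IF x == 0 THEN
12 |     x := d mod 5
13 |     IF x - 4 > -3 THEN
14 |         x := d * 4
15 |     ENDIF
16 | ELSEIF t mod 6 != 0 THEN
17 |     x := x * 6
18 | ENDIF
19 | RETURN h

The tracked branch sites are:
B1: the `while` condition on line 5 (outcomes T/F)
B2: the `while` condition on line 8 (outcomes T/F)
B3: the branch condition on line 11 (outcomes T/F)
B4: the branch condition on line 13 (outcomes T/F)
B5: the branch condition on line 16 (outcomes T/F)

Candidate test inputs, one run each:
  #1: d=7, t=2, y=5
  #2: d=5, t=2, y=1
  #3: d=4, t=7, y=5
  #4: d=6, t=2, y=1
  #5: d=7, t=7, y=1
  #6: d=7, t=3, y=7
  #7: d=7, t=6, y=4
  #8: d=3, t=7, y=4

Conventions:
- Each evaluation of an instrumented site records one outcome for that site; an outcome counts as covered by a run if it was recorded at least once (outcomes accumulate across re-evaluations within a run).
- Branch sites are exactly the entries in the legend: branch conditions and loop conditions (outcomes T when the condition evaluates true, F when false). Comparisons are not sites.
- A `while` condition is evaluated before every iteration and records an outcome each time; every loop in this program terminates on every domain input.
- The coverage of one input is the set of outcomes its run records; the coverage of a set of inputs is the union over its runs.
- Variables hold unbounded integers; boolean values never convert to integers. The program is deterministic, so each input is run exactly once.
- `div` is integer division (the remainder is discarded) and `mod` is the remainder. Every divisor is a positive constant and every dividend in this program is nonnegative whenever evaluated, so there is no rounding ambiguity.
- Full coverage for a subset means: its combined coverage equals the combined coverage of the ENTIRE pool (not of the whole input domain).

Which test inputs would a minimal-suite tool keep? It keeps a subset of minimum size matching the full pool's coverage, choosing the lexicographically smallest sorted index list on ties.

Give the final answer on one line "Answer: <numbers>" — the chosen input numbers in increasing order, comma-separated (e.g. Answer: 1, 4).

test 1 (d=7, t=2, y=5) fires B1->T, B1->T, B1->F, B2->T, B2->T, B2->T, B2->T, B2->T, B2->F, B3->T, B4->T; hits B1=T, B1=F, B2=T, B2=F, B3=T, B4=T
test 2 (d=5, t=2, y=1) fires B1->T, B1->F, B2->T, B2->T, B2->T, B2->F, B3->F, B5->T; hits B1=T, B1=F, B2=T, B2=F, B3=F, B5=T
test 3 (d=4, t=7, y=5) fires B1->T, B1->T, B1->F, B2->T, B2->T, B2->T, B2->T, B2->T, B2->F, B3->T, B4->T; hits B1=T, B1=F, B2=T, B2=F, B3=T, B4=T
test 4 (d=6, t=2, y=1) fires B1->T, B1->F, B2->T, B2->T, B2->T, B2->F, B3->F, B5->T; hits B1=T, B1=F, B2=T, B2=F, B3=F, B5=T
test 5 (d=7, t=7, y=1) fires B1->T, B1->F, B2->T, B2->T, B2->T, B2->F, B3->F, B5->T; hits B1=T, B1=F, B2=T, B2=F, B3=F, B5=T
test 6 (d=7, t=3, y=7) fires B1->T, B1->T, B1->T, B1->F, B2->T, B2->T, B2->T, B2->T, B2->T, B2->T, B2->F, B3->F, B5->T; hits B1=T, B1=F, B2=T, B2=F, B3=F, B5=T
test 7 (d=7, t=6, y=4) fires B1->T, B1->T, B1->F, B2->T, B2->T, B2->T, B2->T, B2->T, B2->F, B3->F, B5->F; hits B1=T, B1=F, B2=T, B2=F, B3=F, B5=F
test 8 (d=3, t=7, y=4) fires B1->T, B1->T, B1->F, B2->T, B2->T, B2->T, B2->T, B2->T, B2->F, B3->F, B5->T; hits B1=T, B1=F, B2=T, B2=F, B3=F, B5=T
union over all inputs: B1=T, B1=F, B2=T, B2=F, B3=T, B3=F, B4=T, B5=T, B5=F (9 outcomes)
every size-1 subset falls short of the 9 outcomes (best: 6/9)
every size-2 subset falls short of the 9 outcomes (best: 8/9)
inputs {1, 2, 7} (size 3) cover everything; no size-3 subset with a lexicographically smaller index list covers all 9

Answer: 1, 2, 7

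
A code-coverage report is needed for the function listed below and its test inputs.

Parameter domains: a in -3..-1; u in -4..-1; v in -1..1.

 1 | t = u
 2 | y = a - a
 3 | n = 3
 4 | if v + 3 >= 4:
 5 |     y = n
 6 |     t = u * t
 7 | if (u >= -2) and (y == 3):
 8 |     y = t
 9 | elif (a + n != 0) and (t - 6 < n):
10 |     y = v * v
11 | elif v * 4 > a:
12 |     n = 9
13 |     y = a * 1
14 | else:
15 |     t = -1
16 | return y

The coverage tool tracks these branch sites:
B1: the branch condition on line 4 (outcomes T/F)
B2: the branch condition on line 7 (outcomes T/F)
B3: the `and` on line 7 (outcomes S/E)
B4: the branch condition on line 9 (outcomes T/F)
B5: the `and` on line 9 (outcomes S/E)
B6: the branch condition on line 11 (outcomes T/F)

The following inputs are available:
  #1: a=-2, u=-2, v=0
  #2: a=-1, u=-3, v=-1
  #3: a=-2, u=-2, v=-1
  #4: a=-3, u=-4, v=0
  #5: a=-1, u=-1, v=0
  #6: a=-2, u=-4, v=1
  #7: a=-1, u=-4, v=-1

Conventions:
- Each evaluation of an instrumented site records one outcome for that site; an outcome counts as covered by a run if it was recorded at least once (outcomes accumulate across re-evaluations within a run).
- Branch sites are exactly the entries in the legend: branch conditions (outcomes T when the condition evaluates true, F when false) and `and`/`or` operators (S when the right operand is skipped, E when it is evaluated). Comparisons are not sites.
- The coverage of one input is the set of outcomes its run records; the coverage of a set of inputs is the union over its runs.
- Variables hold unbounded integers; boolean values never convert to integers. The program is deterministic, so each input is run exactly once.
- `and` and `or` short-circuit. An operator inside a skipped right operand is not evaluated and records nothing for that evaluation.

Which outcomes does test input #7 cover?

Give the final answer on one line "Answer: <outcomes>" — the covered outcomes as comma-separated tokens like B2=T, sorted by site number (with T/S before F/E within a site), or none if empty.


Simulating input #7 (a=-1, u=-4, v=-1) step by step:
  B1->F, B3->S, B2->F, B5->E, B4->T
deduplicating events, the covered set is: B1=F, B2=F, B3=S, B4=T, B5=E
Answer: B1=F, B2=F, B3=S, B4=T, B5=E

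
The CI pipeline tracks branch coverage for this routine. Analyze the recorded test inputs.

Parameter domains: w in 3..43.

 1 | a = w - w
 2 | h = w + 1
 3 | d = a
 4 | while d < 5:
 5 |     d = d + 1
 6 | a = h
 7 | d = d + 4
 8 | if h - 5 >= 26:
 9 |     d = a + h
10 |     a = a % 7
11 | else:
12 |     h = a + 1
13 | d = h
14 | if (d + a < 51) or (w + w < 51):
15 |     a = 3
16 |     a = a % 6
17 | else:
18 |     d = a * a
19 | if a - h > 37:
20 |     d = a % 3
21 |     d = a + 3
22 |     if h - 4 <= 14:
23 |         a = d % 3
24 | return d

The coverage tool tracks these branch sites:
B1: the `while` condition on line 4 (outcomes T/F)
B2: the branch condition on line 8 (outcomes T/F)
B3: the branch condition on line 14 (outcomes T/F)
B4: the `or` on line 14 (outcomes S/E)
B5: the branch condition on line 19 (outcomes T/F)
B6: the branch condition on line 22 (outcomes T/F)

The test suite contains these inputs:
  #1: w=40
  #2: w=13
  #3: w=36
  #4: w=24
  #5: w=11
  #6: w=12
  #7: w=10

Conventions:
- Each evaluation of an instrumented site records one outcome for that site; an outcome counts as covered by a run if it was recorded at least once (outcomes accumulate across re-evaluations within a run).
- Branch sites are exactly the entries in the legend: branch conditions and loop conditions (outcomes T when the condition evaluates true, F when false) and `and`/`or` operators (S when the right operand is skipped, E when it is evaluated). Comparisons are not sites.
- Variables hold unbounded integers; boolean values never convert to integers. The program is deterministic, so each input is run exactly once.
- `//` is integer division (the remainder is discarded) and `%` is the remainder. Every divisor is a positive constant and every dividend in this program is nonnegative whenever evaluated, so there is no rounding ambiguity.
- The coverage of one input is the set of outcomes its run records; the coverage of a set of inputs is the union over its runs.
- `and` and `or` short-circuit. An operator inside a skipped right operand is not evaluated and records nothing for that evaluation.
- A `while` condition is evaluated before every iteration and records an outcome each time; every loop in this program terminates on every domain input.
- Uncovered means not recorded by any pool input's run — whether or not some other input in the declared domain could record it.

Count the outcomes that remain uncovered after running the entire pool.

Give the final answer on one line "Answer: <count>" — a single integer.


test 1 (w=40) fires B1->T, B1->T, B1->T, B1->T, B1->T, B1->F, B2->T, B4->S, B3->T, B5->F; hits B1=T, B1=F, B2=T, B3=T, B4=S, B5=F
test 2 (w=13) fires B1->T, B1->T, B1->T, B1->T, B1->T, B1->F, B2->F, B4->S, B3->T, B5->F; hits B1=T, B1=F, B2=F, B3=T, B4=S, B5=F
test 3 (w=36) fires B1->T, B1->T, B1->T, B1->T, B1->T, B1->F, B2->T, B4->S, B3->T, B5->F; hits B1=T, B1=F, B2=T, B3=T, B4=S, B5=F
test 4 (w=24) fires B1->T, B1->T, B1->T, B1->T, B1->T, B1->F, B2->F, B4->E, B3->T, B5->F; hits B1=T, B1=F, B2=F, B3=T, B4=E, B5=F
test 5 (w=11) fires B1->T, B1->T, B1->T, B1->T, B1->T, B1->F, B2->F, B4->S, B3->T, B5->F; hits B1=T, B1=F, B2=F, B3=T, B4=S, B5=F
test 6 (w=12) fires B1->T, B1->T, B1->T, B1->T, B1->T, B1->F, B2->F, B4->S, B3->T, B5->F; hits B1=T, B1=F, B2=F, B3=T, B4=S, B5=F
test 7 (w=10) fires B1->T, B1->T, B1->T, B1->T, B1->T, B1->F, B2->F, B4->S, B3->T, B5->F; hits B1=T, B1=F, B2=F, B3=T, B4=S, B5=F
union over the pool: B1=T, B1=F, B2=T, B2=F, B3=T, B4=S, B4=E, B5=F
uncovered (4 of 12): B3=F, B5=T, B6=T, B6=F
Answer: 4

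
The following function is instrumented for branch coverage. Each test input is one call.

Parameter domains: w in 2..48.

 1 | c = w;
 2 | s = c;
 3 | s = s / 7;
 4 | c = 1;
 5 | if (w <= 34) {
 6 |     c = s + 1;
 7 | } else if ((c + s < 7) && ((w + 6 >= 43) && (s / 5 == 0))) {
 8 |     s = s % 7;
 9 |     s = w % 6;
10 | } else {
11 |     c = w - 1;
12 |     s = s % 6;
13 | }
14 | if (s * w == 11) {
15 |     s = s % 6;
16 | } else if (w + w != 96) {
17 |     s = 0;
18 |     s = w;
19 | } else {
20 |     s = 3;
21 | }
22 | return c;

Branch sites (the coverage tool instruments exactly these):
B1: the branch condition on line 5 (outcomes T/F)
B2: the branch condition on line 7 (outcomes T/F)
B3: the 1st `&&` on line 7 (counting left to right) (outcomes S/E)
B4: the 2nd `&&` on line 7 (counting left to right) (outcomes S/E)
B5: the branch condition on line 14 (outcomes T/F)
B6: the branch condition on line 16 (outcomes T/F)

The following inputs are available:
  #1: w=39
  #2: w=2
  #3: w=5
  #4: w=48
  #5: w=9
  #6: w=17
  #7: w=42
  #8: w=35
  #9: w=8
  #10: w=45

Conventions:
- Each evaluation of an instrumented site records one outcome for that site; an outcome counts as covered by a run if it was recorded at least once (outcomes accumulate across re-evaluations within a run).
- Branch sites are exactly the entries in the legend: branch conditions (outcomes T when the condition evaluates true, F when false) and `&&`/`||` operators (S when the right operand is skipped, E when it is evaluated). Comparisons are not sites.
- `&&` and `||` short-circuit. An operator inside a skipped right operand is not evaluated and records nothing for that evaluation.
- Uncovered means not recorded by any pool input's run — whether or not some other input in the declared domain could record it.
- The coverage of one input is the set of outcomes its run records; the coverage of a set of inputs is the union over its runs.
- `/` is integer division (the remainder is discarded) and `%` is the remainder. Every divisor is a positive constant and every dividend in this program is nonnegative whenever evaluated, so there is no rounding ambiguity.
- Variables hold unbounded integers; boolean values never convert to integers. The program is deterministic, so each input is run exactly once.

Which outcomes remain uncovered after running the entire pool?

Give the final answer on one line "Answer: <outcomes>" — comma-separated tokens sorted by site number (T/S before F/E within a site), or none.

run #1 (w=39) runs B1->F, B3->E, B4->E, B2->F, B5->F, B6->T; records B1=F, B2=F, B3=E, B4=E, B5=F, B6=T
run #2 (w=2) runs B1->T, B5->F, B6->T; records B1=T, B5=F, B6=T
run #3 (w=5) runs B1->T, B5->F, B6->T; records B1=T, B5=F, B6=T
run #4 (w=48) runs B1->F, B3->S, B2->F, B5->F, B6->F; records B1=F, B2=F, B3=S, B5=F, B6=F
run #5 (w=9) runs B1->T, B5->F, B6->T; records B1=T, B5=F, B6=T
run #6 (w=17) runs B1->T, B5->F, B6->T; records B1=T, B5=F, B6=T
run #7 (w=42) runs B1->F, B3->S, B2->F, B5->F, B6->T; records B1=F, B2=F, B3=S, B5=F, B6=T
run #8 (w=35) runs B1->F, B3->E, B4->S, B2->F, B5->F, B6->T; records B1=F, B2=F, B3=E, B4=S, B5=F, B6=T
run #9 (w=8) runs B1->T, B5->F, B6->T; records B1=T, B5=F, B6=T
run #10 (w=45) runs B1->F, B3->S, B2->F, B5->F, B6->T; records B1=F, B2=F, B3=S, B5=F, B6=T
union over the pool: B1=T, B1=F, B2=F, B3=S, B3=E, B4=S, B4=E, B5=F, B6=T, B6=F
uncovered (2 of 12): B2=T, B5=T

Answer: B2=T, B5=T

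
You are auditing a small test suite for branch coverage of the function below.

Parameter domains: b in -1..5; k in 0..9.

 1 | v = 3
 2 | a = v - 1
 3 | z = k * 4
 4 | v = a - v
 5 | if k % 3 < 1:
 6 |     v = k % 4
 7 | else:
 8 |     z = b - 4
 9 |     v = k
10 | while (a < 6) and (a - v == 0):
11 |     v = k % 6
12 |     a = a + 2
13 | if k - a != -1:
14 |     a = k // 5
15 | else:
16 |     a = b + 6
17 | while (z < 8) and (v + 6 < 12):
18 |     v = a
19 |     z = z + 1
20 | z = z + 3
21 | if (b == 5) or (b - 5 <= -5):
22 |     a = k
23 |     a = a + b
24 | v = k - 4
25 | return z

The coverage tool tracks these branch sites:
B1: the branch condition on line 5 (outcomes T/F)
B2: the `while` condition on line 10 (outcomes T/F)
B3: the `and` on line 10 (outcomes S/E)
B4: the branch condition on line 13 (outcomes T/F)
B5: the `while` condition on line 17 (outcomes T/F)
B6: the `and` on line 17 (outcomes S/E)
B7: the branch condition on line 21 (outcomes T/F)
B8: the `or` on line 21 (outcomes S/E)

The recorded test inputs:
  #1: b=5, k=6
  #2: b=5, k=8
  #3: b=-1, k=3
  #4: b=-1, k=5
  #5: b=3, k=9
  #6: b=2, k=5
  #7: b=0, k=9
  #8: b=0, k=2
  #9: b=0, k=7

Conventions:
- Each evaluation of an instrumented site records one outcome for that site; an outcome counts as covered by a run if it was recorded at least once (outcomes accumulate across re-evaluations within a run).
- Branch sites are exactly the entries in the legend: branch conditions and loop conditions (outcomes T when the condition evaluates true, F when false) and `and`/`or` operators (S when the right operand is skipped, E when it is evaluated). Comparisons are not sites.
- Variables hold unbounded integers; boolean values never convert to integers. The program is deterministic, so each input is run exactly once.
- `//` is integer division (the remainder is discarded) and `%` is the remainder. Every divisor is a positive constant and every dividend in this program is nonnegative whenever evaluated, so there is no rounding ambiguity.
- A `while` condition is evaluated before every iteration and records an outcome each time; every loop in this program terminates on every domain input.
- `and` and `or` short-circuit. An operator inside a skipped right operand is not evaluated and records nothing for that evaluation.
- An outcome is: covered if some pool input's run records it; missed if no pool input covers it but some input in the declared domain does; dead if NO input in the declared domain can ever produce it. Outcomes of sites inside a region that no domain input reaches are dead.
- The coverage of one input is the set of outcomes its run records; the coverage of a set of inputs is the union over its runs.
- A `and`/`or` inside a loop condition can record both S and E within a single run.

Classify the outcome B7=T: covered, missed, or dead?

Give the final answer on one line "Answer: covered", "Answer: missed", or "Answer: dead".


B7=T is recorded by pool input(s) 1, 2, 3, 4, 7, 8, 9 -> covered
Answer: covered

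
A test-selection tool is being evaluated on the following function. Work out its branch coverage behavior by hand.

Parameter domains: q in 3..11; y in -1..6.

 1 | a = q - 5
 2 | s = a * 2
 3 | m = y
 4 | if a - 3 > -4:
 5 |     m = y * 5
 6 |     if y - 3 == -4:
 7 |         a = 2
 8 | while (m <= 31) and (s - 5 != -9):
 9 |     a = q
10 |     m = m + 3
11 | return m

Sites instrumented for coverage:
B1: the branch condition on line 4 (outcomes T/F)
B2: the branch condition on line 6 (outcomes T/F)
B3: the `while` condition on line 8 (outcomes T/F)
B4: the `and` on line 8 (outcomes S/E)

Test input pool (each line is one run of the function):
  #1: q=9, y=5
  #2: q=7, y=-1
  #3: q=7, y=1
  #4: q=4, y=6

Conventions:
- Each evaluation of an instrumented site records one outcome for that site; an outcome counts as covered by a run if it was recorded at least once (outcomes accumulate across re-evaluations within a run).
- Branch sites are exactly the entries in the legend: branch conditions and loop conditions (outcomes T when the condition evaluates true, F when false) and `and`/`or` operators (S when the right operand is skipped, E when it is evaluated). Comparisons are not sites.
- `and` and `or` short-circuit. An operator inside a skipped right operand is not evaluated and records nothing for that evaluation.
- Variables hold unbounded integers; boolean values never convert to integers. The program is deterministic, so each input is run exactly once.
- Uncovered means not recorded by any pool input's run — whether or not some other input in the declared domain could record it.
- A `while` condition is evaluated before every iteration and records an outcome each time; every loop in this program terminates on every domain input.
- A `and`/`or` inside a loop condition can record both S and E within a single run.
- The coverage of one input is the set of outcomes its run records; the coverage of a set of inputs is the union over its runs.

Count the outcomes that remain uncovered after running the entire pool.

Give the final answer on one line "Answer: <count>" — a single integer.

input #1 (q=9, y=5): covers B1=T, B2=F, B3=T, B3=F, B4=S, B4=E
input #2 (q=7, y=-1): covers B1=T, B2=T, B3=T, B3=F, B4=S, B4=E
input #3 (q=7, y=1): covers B1=T, B2=F, B3=T, B3=F, B4=S, B4=E
input #4 (q=4, y=6): covers B1=F, B3=T, B3=F, B4=S, B4=E
union over the pool: B1=T, B1=F, B2=T, B2=F, B3=T, B3=F, B4=S, B4=E
uncovered (0 of 8): none

Answer: 0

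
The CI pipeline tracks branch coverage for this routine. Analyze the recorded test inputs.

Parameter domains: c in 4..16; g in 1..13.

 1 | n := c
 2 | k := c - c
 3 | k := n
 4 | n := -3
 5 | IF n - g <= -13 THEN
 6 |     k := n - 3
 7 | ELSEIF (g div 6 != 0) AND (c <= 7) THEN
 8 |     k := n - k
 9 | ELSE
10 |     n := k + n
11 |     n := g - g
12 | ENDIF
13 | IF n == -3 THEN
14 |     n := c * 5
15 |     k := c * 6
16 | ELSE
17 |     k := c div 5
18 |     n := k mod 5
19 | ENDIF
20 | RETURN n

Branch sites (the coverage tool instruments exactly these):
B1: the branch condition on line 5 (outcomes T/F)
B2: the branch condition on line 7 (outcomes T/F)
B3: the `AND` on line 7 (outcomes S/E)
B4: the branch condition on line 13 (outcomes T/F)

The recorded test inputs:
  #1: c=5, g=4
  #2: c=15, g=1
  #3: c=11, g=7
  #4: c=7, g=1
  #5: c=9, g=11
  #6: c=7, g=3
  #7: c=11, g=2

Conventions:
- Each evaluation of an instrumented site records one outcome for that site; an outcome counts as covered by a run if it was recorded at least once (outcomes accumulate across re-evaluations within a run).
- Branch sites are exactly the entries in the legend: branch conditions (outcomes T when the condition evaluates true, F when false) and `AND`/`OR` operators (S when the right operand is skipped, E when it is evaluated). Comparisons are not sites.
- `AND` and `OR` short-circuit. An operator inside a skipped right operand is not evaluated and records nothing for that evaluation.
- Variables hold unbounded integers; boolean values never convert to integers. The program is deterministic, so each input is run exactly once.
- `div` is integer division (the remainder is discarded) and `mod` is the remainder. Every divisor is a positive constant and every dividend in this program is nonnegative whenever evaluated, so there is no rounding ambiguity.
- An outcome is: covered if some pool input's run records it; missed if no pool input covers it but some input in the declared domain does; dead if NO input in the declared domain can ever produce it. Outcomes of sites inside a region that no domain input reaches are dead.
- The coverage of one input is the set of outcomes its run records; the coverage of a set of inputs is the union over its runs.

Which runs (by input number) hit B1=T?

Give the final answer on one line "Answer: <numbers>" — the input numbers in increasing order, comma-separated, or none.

input #1 (c=5, g=4): does not record B1=T
input #2 (c=15, g=1): does not record B1=T
input #3 (c=11, g=7): does not record B1=T
input #4 (c=7, g=1): does not record B1=T
input #5 (c=9, g=11): records B1=T
input #6 (c=7, g=3): does not record B1=T
input #7 (c=11, g=2): does not record B1=T

Answer: 5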